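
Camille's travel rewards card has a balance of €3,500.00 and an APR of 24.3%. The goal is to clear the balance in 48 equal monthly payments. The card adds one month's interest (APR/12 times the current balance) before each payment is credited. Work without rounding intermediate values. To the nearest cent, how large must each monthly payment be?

Monthly rate r = 24.3%/12 = 2.025% = 0.02025.
Level-payment amortization: P = B₀·r / (1 − (1+r)^(−n)) = 3500.00·0.02025 / (1 − 1.02025^(−48)).
Denominator 1 − (1+r)^(−48) = 0.617982697.
P = 70.875 / 0.617982697 ≈ 114.69.

€114.69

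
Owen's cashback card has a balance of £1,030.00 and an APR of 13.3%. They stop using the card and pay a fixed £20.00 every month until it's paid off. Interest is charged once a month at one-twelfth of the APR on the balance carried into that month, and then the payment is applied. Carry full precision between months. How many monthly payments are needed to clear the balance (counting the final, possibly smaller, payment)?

Monthly rate r = 13.3%/12 = 1.10833% = 0.0110833.
Recurrence: B ← B·(1+r) − £20.00.
Month 1: interest £11.42; balance after payment £1,021.42.
Month 2: interest £11.32; balance after payment £1,012.74.
Closed form: n = −ln(1 − rB₀/P)/ln(1+r) = −ln(0.42921)/ln(1.01108) ≈ 76.736, so the balance reaches zero during payment 77.

77 months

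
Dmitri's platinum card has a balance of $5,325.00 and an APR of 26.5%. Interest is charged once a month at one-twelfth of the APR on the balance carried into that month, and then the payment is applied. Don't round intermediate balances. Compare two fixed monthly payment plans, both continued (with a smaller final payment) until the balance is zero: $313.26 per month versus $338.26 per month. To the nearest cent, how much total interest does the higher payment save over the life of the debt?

$134.31

Monthly rate r = 26.5%/12 = 2.20833% = 0.0220833.
At $313.26/mo: n = ⌈−ln(1 − rB₀/P)/ln(1+r)⌉ = 22 payments (last $171.79); total interest = total paid − $5,325.00 = $1,425.25.
At $338.26/mo: 20 payments (last $189.00); total interest $1,290.94.
Interest saved = $1,425.25 − $1,290.94 = $134.31.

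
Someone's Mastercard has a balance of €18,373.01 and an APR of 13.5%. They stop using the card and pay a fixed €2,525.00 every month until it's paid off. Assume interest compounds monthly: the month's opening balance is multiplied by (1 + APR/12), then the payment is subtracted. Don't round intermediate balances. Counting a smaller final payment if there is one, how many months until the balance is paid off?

8 months

Monthly rate r = 13.5%/12 = 1.125% = 0.01125.
Recurrence: B ← B·(1+r) − €2,525.00.
Month 1: interest €206.70; balance after payment €16,054.71.
Month 2: interest €180.62; balance after payment €13,710.32.
Closed form: n = −ln(1 − rB₀/P)/ln(1+r) = −ln(0.91814)/ln(1.01125) ≈ 7.634, so the balance reaches zero during payment 8.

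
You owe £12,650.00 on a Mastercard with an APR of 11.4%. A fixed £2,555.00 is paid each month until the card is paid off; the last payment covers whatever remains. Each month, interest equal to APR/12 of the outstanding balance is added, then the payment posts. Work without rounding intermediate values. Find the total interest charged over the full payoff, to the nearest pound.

Monthly rate r = 11.4%/12 = 0.95% = 0.0095.
Payoff takes n = ⌈−ln(1 − rB₀/P)/ln(1+r)⌉ = ⌈5.095⌉ = 6 payments; the last is £244.66.
Total paid = 5·£2,555.00 + £244.66 = £13,019.66.
Total interest = total paid − principal = £13,019.66 − £12,650.00 = £369.66.

£370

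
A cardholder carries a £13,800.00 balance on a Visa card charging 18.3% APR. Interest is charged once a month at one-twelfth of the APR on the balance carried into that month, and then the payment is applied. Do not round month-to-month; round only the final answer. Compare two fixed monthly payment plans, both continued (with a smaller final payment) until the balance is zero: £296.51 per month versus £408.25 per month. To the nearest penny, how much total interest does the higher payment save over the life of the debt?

£4,689.02

Monthly rate r = 18.3%/12 = 1.525% = 0.01525.
At £296.51/mo: n = ⌈−ln(1 − rB₀/P)/ln(1+r)⌉ = 82 payments (last £218.10); total interest = total paid − £13,800.00 = £10,435.41.
At £408.25/mo: 48 payments (last £358.64); total interest £5,746.39.
Interest saved = £10,435.41 − £5,746.39 = £4,689.02.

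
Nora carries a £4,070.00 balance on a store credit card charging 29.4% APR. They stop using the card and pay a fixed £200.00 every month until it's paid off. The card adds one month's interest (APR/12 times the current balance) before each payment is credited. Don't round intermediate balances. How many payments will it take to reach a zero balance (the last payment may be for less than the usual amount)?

29 payments

Monthly rate r = 29.4%/12 = 2.45% = 0.0245.
Recurrence: B ← B·(1+r) − £200.00.
Month 1: interest £99.71; balance after payment £3,969.72.
Month 2: interest £97.26; balance after payment £3,866.97.
Closed form: n = −ln(1 − rB₀/P)/ln(1+r) = −ln(0.50143)/ln(1.0245) ≈ 28.519, so the balance reaches zero during payment 29.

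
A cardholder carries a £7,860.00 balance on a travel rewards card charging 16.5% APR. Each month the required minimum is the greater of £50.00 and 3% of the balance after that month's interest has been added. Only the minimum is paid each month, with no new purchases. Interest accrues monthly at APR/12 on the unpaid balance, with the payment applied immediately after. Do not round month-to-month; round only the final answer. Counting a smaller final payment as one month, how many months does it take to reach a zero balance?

Monthly rate r = 16.5%/12 = 1.375% = 0.01375.
While 3% of the post-interest balance exceeds £50.00, each month B ← (B·(1+r))·(1 − 0.03), i.e. B shrinks by the factor (1+r)·0.97 = 0.98334.
This holds for months 1–94. Entering month 95 the balance is £1,619.82; 3% of the post-interest balance is now below £50.00, so the flat £50.00 minimum applies from here.
From month 95 a fixed £50.00 at rate r clears £1,619.82 in 44 more payments. Total: 94 + 44 = 138 months.

138 months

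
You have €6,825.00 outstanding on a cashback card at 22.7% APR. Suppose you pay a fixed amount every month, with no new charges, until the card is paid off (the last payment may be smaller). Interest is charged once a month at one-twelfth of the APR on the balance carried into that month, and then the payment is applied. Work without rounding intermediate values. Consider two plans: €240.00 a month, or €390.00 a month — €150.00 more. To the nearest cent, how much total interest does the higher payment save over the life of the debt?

€1,520.42

Monthly rate r = 22.7%/12 = 1.89167% = 0.0189167.
At €240.00/mo: n = ⌈−ln(1 − rB₀/P)/ln(1+r)⌉ = 42 payments (last €48.10); total interest = total paid − €6,825.00 = €3,063.10.
At €390.00/mo: 22 payments (last €177.68); total interest €1,542.68.
Interest saved = €3,063.10 − €1,542.68 = €1,520.42.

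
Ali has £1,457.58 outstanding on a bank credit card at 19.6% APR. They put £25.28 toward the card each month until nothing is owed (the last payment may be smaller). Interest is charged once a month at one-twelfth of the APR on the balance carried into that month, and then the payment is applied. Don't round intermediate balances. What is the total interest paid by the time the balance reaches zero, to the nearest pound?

£2,978

Monthly rate r = 19.6%/12 = 1.63333% = 0.0163333.
Payoff takes n = ⌈−ln(1 − rB₀/P)/ln(1+r)⌉ = ⌈175.467⌉ = 176 payments; the last is £11.86.
Total paid = 175·£25.28 + £11.86 = £4,435.86.
Total interest = total paid − principal = £4,435.86 − £1,457.58 = £2,978.28.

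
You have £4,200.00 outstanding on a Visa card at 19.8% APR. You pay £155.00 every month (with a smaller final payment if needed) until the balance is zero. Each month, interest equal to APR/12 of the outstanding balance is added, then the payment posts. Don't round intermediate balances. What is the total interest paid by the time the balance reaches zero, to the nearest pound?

Monthly rate r = 19.8%/12 = 1.65% = 0.0165.
Payoff takes n = ⌈−ln(1 − rB₀/P)/ln(1+r)⌉ = ⌈36.209⌉ = 37 payments; the last is £32.60.
Total paid = 36·£155.00 + £32.60 = £5,612.60.
Total interest = total paid − principal = £5,612.60 − £4,200.00 = £1,412.60.

£1,413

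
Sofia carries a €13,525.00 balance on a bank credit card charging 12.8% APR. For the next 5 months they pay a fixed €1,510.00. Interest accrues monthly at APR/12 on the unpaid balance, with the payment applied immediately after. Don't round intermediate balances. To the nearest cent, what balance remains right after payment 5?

Monthly rate r = 12.8%/12 = 1.06667% = 0.0106667.
Each month: B ← B·(1+r) − €1,510.00.
Month 1: interest €144.27; balance after payment €12,159.27.
Month 2: interest €129.70; balance after payment €10,778.97.
Month 3: interest €114.98; balance after payment €9,383.94.
Month 4: interest €100.10; balance after payment €7,974.04.
Month 5: interest €85.06; balance after payment €6,549.09.

€6,549.09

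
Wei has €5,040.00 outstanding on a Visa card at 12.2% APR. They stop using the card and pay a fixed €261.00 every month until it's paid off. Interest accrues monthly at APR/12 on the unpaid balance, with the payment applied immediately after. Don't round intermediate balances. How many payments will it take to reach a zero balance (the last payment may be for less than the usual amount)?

Monthly rate r = 12.2%/12 = 1.01667% = 0.0101667.
Recurrence: B ← B·(1+r) − €261.00.
Month 1: interest €51.24; balance after payment €4,830.24.
Month 2: interest €49.11; balance after payment €4,618.35.
Closed form: n = −ln(1 − rB₀/P)/ln(1+r) = −ln(0.80368)/ln(1.01017) ≈ 21.606, so the balance reaches zero during payment 22.

22 months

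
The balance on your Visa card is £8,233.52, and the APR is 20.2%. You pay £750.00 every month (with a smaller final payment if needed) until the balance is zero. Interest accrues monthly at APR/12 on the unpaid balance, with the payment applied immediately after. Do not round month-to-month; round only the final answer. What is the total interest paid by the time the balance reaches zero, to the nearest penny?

Monthly rate r = 20.2%/12 = 1.68333% = 0.0168333.
Payoff takes n = ⌈−ln(1 − rB₀/P)/ln(1+r)⌉ = ⌈12.240⌉ = 13 payments; the last is £180.82.
Total paid = 12·£750.00 + £180.82 = £9,180.82.
Total interest = total paid − principal = £9,180.82 − £8,233.52 = £947.30.

£947.30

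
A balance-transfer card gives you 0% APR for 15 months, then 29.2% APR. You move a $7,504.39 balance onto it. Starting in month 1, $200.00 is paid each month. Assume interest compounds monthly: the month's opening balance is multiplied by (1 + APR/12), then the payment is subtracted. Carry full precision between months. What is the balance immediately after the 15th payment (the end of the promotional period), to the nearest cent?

$4,504.39

Promo months 1–15 at r₀ = 0%/12 = 0; months 16+ at r₁ = 29.2%/12 = 0.0243333.
After month 15 (no interest yet): B = $7,504.39 − 15·$200.00 = $4,504.39.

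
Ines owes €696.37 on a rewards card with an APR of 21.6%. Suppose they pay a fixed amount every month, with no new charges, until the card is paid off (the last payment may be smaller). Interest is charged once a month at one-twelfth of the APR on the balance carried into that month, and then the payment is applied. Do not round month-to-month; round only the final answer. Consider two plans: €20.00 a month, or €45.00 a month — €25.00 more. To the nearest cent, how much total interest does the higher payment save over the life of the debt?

€281.18

Monthly rate r = 21.6%/12 = 1.8% = 0.018.
At €20.00/mo: n = ⌈−ln(1 − rB₀/P)/ln(1+r)⌉ = 56 payments (last €4.81); total interest = total paid − €696.37 = €408.44.
At €45.00/mo: 19 payments (last €13.63); total interest €127.26.
Interest saved = €408.44 − €127.26 = €281.18.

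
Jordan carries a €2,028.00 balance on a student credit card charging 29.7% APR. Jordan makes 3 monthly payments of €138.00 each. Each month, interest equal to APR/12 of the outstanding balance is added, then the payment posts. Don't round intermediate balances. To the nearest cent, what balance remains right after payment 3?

€1,758.01

Monthly rate r = 29.7%/12 = 2.475% = 0.02475.
Each month: B ← B·(1+r) − €138.00.
Month 1: interest €50.19; balance after payment €1,940.19.
Month 2: interest €48.02; balance after payment €1,850.21.
Month 3: interest €45.79; balance after payment €1,758.01.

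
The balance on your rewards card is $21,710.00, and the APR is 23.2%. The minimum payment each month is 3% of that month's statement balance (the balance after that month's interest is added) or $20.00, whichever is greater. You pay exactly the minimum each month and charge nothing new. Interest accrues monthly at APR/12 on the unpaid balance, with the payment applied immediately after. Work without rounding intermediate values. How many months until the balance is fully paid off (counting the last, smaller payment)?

362 months

Monthly rate r = 23.2%/12 = 1.93333% = 0.0193333.
While 3% of the post-interest balance exceeds $20.00, each month B ← (B·(1+r))·(1 − 0.03), i.e. B shrinks by the factor (1+r)·0.97 = 0.98875.
This holds for months 1–310. Entering month 311 the balance is $651.52; 3% of the post-interest balance is now below $20.00, so the flat $20.00 minimum applies from here.
From month 311 a fixed $20.00 at rate r clears $651.52 in 52 more payments. Total: 310 + 52 = 362 months.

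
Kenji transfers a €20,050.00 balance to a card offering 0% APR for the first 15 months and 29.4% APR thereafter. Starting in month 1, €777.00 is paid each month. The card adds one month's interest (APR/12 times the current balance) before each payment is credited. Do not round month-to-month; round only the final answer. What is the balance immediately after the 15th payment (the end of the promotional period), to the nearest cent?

€8,395.00

Promo months 1–15 at r₀ = 0%/12 = 0; months 16+ at r₁ = 29.4%/12 = 0.0245.
After month 15 (no interest yet): B = €20,050.00 − 15·€777.00 = €8,395.00.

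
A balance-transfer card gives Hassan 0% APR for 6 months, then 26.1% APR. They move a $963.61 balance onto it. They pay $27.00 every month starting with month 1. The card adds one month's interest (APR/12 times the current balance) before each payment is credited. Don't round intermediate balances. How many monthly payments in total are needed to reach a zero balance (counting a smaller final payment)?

55 payments

Promo months 1–6 at r₀ = 0%/12 = 0; months 7+ at r₁ = 26.1%/12 = 0.02175.
After month 6 (no interest yet): B = $963.61 − 6·$27.00 = $801.61.
Then at r₁ with $27.00/mo: n₂ = −ln(1 − r₁·B/P)/ln(1+r₁) ≈ 48.23 → 49 more payments.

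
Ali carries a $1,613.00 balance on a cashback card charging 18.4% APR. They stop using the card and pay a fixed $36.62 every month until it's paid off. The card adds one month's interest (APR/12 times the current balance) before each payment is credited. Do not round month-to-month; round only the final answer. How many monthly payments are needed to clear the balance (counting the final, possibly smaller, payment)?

74 months

Monthly rate r = 18.4%/12 = 1.53333% = 0.0153333.
Recurrence: B ← B·(1+r) − $36.62.
Month 1: interest $24.73; balance after payment $1,601.11.
Month 2: interest $24.55; balance after payment $1,589.04.
Closed form: n = −ln(1 − rB₀/P)/ln(1+r) = −ln(0.32461)/ln(1.01533) ≈ 73.939, so the balance reaches zero during payment 74.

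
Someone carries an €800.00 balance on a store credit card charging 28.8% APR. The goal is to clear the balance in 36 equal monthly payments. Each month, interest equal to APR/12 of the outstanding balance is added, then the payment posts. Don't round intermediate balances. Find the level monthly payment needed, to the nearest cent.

Monthly rate r = 28.8%/12 = 2.4% = 0.024.
Level-payment amortization: P = B₀·r / (1 − (1+r)^(−n)) = 800.00·0.024 / (1 − 1.024^(−36)).
Denominator 1 − (1+r)^(−36) = 0.574204016.
P = 19.2 / 0.574204016 ≈ 33.44.

€33.44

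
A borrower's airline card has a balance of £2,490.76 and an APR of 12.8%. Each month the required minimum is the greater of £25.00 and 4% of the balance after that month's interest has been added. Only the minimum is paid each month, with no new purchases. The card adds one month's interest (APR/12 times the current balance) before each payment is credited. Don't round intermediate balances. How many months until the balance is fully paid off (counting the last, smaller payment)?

75 months

Monthly rate r = 12.8%/12 = 1.06667% = 0.0106667.
While 4% of the post-interest balance exceeds £25.00, each month B ← (B·(1+r))·(1 − 0.04), i.e. B shrinks by the factor (1+r)·0.96 = 0.97024.
This holds for months 1–47. Entering month 48 the balance is £602.08; 4% of the post-interest balance is now below £25.00, so the flat £25.00 minimum applies from here.
From month 48 a fixed £25.00 at rate r clears £602.08 in 28 more payments. Total: 47 + 28 = 75 months.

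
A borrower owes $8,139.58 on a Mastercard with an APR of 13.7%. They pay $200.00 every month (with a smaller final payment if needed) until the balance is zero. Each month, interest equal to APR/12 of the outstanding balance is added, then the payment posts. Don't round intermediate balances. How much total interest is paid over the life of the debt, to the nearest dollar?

$2,868

Monthly rate r = 13.7%/12 = 1.14167% = 0.0114167.
Payoff takes n = ⌈−ln(1 − rB₀/P)/ln(1+r)⌉ = ⌈55.039⌉ = 56 payments; the last is $7.90.
Total paid = 55·$200.00 + $7.90 = $11,007.90.
Total interest = total paid − principal = $11,007.90 − $8,139.58 = $2,868.32.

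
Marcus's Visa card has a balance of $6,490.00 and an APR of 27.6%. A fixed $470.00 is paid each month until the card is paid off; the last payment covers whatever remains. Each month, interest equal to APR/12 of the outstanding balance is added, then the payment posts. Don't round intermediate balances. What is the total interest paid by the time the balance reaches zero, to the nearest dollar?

$1,409

Monthly rate r = 27.6%/12 = 2.3% = 0.023.
Payoff takes n = ⌈−ln(1 − rB₀/P)/ln(1+r)⌉ = ⌈16.805⌉ = 17 payments; the last is $379.10.
Total paid = 16·$470.00 + $379.10 = $7,899.10.
Total interest = total paid − principal = $7,899.10 − $6,490.00 = $1,409.10.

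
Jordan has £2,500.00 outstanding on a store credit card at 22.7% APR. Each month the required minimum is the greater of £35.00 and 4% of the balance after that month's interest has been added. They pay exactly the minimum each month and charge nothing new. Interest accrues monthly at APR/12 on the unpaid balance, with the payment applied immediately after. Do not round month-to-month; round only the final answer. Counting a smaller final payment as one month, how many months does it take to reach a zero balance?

82 months

Monthly rate r = 22.7%/12 = 1.89167% = 0.0189167.
While 4% of the post-interest balance exceeds £35.00, each month B ← (B·(1+r))·(1 − 0.04), i.e. B shrinks by the factor (1+r)·0.96 = 0.97816.
This holds for months 1–49. Entering month 50 the balance is £847.28; 4% of the post-interest balance is now below £35.00, so the flat £35.00 minimum applies from here.
From month 50 a fixed £35.00 at rate r clears £847.28 in 33 more payments. Total: 49 + 33 = 82 months.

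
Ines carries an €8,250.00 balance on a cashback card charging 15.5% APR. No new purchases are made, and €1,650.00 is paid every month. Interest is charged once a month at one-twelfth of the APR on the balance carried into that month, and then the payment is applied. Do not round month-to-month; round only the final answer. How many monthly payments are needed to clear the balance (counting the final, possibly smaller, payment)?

Monthly rate r = 15.5%/12 = 1.29167% = 0.0129167.
Recurrence: B ← B·(1+r) − €1,650.00.
Month 1: interest €106.56; balance after payment €6,706.56.
Month 2: interest €86.63; balance after payment €5,143.19.
Month 3: interest €66.43; balance after payment €3,559.62.
Month 4: interest €45.98; balance after payment €1,955.60.
Month 5: interest €25.26; balance after payment €330.86.
Month 6: interest €4.27; balance after payment €0.00.

6 months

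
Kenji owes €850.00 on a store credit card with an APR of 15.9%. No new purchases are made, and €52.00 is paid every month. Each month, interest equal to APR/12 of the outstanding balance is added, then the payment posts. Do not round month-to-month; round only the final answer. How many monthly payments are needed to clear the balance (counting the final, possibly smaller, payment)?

19 payments

Monthly rate r = 15.9%/12 = 1.325% = 0.01325.
Recurrence: B ← B·(1+r) − €52.00.
Month 1: interest €11.26; balance after payment €809.26.
Month 2: interest €10.72; balance after payment €767.99.
Closed form: n = −ln(1 − rB₀/P)/ln(1+r) = −ln(0.78341)/ln(1.01325) ≈ 18.544, so the balance reaches zero during payment 19.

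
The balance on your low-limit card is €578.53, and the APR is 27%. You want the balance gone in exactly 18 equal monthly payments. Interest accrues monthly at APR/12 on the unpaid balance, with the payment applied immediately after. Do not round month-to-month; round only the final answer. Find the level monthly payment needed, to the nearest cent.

€39.44

Monthly rate r = 27%/12 = 2.25% = 0.0225.
Level-payment amortization: P = B₀·r / (1 − (1+r)^(−n)) = 578.53·0.0225 / (1 − 1.0225^(−18)).
Denominator 1 − (1+r)^(−18) = 0.330022374.
P = 13.0169 / 0.330022374 ≈ 39.44.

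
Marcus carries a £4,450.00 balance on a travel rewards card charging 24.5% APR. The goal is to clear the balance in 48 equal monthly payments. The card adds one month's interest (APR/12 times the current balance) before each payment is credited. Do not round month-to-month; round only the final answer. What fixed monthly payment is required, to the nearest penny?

Monthly rate r = 24.5%/12 = 2.04167% = 0.0204167.
Level-payment amortization: P = B₀·r / (1 − (1+r)^(−n)) = 4450.00·0.0204167 / (1 − 1.02042^(−48)).
Denominator 1 − (1+r)^(−48) = 0.62096622.
P = 90.8542 / 0.62096622 ≈ 146.31.

£146.31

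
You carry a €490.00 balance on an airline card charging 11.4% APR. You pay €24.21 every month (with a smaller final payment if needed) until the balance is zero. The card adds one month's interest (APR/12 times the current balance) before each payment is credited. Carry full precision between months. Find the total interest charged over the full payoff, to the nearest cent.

Monthly rate r = 11.4%/12 = 0.95% = 0.0095.
Payoff takes n = ⌈−ln(1 − rB₀/P)/ln(1+r)⌉ = ⌈22.584⌉ = 23 payments; the last is €14.17.
Total paid = 22·€24.21 + €14.17 = €546.79.
Total interest = total paid − principal = €546.79 − €490.00 = €56.79.

€56.79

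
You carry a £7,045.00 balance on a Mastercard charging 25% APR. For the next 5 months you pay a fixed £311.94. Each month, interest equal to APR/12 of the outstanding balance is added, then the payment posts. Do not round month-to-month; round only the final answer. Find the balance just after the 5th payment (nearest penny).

£6,184.02

Monthly rate r = 25%/12 = 2.08333% = 0.0208333.
Each month: B ← B·(1+r) − £311.94.
Month 1: interest £146.77; balance after payment £6,879.83.
Month 2: interest £143.33; balance after payment £6,711.22.
Month 3: interest £139.82; balance after payment £6,539.10.
Month 4: interest £136.23; balance after payment £6,363.39.
Month 5: interest £132.57; balance after payment £6,184.02.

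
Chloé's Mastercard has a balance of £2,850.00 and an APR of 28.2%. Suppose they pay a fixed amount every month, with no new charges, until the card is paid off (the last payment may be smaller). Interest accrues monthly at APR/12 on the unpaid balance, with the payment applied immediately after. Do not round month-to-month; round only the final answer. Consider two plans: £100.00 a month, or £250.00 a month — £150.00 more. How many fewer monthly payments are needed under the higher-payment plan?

34 fewer payments

Monthly rate r = 28.2%/12 = 2.35% = 0.0235.
At £100.00/mo: n = ⌈−ln(1 − rB₀/P)/ln(1+r)⌉ = 48 payments (last £69.92); total interest = total paid − £2,850.00 = £1,919.92.
At £250.00/mo: 14 payments (last £106.97); total interest £506.97.
Payments saved = 48 − 14 = 34.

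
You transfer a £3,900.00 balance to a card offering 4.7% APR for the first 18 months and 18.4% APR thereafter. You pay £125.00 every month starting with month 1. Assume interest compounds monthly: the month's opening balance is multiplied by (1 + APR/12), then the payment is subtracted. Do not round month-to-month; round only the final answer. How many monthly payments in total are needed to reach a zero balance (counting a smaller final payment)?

35 payments

Promo months 1–18 at r₀ = 4.7%/12 = 0.00391667; months 19+ at r₁ = 18.4%/12 = 0.0153333.
After month 18: iterate B ← B·(1+r₀) − £125.00 for 18 months → £1,857.80.
Then at r₁ with £125.00/mo: n₂ = −ln(1 − r₁·B/P)/ln(1+r₁) ≈ 17.00 → 17 more payments.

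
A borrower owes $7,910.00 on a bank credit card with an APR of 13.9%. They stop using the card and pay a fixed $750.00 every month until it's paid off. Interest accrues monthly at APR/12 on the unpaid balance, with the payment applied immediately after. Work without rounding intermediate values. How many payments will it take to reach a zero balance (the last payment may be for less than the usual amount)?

12 payments

Monthly rate r = 13.9%/12 = 1.15833% = 0.0115833.
Recurrence: B ← B·(1+r) − $750.00.
Month 1: interest $91.62; balance after payment $7,251.62.
Month 2: interest $84.00; balance after payment $6,585.62.
Closed form: n = −ln(1 − rB₀/P)/ln(1+r) = −ln(0.87783)/ln(1.01158) ≈ 11.314, so the balance reaches zero during payment 12.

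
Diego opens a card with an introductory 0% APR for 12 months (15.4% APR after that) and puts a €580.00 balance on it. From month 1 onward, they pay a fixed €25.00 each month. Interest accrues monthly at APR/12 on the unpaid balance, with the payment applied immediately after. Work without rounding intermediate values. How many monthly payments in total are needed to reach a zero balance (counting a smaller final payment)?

25 payments

Promo months 1–12 at r₀ = 0%/12 = 0; months 13+ at r₁ = 15.4%/12 = 0.0128333.
After month 12 (no interest yet): B = €580.00 − 12·€25.00 = €280.00.
Then at r₁ with €25.00/mo: n₂ = −ln(1 − r₁·B/P)/ln(1+r₁) ≈ 12.17 → 13 more payments.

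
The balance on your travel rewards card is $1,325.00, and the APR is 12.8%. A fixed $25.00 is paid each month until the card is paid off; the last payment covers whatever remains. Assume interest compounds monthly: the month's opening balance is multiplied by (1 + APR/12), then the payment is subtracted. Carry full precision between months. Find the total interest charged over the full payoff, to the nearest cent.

$638.19

Monthly rate r = 12.8%/12 = 1.06667% = 0.0106667.
Payoff takes n = ⌈−ln(1 − rB₀/P)/ln(1+r)⌉ = ⌈78.526⌉ = 79 payments; the last is $13.19.
Total paid = 78·$25.00 + $13.19 = $1,963.19.
Total interest = total paid − principal = $1,963.19 − $1,325.00 = $638.19.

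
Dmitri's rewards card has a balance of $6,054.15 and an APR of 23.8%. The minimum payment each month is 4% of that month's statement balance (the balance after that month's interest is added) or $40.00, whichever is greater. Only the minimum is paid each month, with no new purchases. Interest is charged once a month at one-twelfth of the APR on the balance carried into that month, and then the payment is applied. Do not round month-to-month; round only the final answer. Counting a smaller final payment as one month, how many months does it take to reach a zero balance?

120 months

Monthly rate r = 23.8%/12 = 1.98333% = 0.0198333.
While 4% of the post-interest balance exceeds $40.00, each month B ← (B·(1+r))·(1 − 0.04), i.e. B shrinks by the factor (1+r)·0.96 = 0.97904.
This holds for months 1–86. Entering month 87 the balance is $979.24; 4% of the post-interest balance is now below $40.00, so the flat $40.00 minimum applies from here.
From month 87 a fixed $40.00 at rate r clears $979.24 in 34 more payments. Total: 86 + 34 = 120 months.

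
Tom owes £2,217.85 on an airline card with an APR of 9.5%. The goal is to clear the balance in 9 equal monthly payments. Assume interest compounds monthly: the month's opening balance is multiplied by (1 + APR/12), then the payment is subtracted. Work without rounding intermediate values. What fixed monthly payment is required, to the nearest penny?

£256.28

Monthly rate r = 9.5%/12 = 0.791667% = 0.00791667.
Level-payment amortization: P = B₀·r / (1 − (1+r)^(−n)) = 2217.85·0.00791667 / (1 − 1.00792^(−9)).
Denominator 1 − (1+r)^(−9) = 0.0685096498.
P = 17.558 / 0.0685096498 ≈ 256.28.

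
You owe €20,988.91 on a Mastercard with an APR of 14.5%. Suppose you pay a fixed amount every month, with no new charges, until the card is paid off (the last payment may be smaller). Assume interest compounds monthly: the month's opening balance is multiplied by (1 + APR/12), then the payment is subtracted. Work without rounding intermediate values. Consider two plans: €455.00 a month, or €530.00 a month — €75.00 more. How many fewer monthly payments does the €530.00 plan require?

Monthly rate r = 14.5%/12 = 1.20833% = 0.0120833.
At €455.00/mo: n = ⌈−ln(1 − rB₀/P)/ln(1+r)⌉ = 68 payments (last €392.51); total interest = total paid − €20,988.91 = €9,888.60.
At €530.00/mo: 55 payments (last €110.69); total interest €7,741.78.
Payments saved = 68 − 55 = 13.

13 fewer payments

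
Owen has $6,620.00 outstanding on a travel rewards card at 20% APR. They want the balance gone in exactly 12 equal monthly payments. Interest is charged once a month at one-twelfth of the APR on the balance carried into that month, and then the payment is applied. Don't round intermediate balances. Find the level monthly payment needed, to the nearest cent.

Monthly rate r = 20%/12 = 1.66667% = 0.0166667.
Level-payment amortization: P = B₀·r / (1 − (1+r)^(−n)) = 6620.00·0.0166667 / (1 − 1.01667^(−12)).
Denominator 1 − (1+r)^(−12) = 0.179918557.
P = 110.333 / 0.179918557 ≈ 613.24.

$613.24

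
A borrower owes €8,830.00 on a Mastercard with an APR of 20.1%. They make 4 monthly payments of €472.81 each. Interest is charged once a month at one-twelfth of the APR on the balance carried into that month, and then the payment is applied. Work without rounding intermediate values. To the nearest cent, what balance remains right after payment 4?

€7,497.35

Monthly rate r = 20.1%/12 = 1.675% = 0.01675.
Each month: B ← B·(1+r) − €472.81.
Month 1: interest €147.90; balance after payment €8,505.09.
Month 2: interest €142.46; balance after payment €8,174.74.
Month 3: interest €136.93; balance after payment €7,838.86.
Month 4: interest €131.30; balance after payment €7,497.35.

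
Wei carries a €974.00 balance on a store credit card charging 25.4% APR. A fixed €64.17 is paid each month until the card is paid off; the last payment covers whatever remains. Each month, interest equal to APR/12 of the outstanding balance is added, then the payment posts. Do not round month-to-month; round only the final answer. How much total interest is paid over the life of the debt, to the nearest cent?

€213.45

Monthly rate r = 25.4%/12 = 2.11667% = 0.0211667.
Payoff takes n = ⌈−ln(1 − rB₀/P)/ln(1+r)⌉ = ⌈18.502⌉ = 19 payments; the last is €32.39.
Total paid = 18·€64.17 + €32.39 = €1,187.45.
Total interest = total paid − principal = €1,187.45 − €974.00 = €213.45.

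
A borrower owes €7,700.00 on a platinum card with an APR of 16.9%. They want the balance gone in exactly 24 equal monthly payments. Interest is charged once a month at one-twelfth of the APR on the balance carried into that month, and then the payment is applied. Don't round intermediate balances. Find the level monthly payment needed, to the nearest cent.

Monthly rate r = 16.9%/12 = 1.40833% = 0.0140833.
Level-payment amortization: P = B₀·r / (1 − (1+r)^(−n)) = 7700.00·0.0140833 / (1 − 1.01408^(−24)).
Denominator 1 − (1+r)^(−24) = 0.285121034.
P = 108.442 / 0.285121034 ≈ 380.34.

€380.34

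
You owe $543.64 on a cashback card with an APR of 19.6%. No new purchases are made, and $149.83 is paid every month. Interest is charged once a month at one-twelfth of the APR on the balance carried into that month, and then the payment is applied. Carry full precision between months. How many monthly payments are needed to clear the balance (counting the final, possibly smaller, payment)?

Monthly rate r = 19.6%/12 = 1.63333% = 0.0163333.
Recurrence: B ← B·(1+r) − $149.83.
Month 1: interest $8.88; balance after payment $402.69.
Month 2: interest $6.58; balance after payment $259.44.
Month 3: interest $4.24; balance after payment $113.84.
Month 4: interest $1.86; balance after payment $0.00.

4 payments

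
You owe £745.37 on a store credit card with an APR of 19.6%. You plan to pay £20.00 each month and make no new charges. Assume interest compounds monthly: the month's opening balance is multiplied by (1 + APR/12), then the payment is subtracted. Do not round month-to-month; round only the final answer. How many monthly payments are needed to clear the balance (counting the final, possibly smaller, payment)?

Monthly rate r = 19.6%/12 = 1.63333% = 0.0163333.
Recurrence: B ← B·(1+r) − £20.00.
Month 1: interest £12.17; balance after payment £737.54.
Month 2: interest £12.05; balance after payment £729.59.
Closed form: n = −ln(1 − rB₀/P)/ln(1+r) = −ln(0.39128)/ln(1.01633) ≈ 57.917, so the balance reaches zero during payment 58.

58 months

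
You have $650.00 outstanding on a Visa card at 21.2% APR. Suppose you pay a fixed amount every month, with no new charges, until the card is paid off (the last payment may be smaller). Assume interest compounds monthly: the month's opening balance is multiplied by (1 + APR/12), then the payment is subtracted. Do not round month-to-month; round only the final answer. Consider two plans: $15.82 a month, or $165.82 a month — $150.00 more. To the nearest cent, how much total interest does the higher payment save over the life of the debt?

Monthly rate r = 21.2%/12 = 1.76667% = 0.0176667.
At $15.82/mo: n = ⌈−ln(1 − rB₀/P)/ln(1+r)⌉ = 74 payments (last $14.25); total interest = total paid − $650.00 = $519.11.
At $165.82/mo: 5 payments (last $16.38); total interest $29.66.
Interest saved = $519.11 − $29.66 = $489.45.

$489.45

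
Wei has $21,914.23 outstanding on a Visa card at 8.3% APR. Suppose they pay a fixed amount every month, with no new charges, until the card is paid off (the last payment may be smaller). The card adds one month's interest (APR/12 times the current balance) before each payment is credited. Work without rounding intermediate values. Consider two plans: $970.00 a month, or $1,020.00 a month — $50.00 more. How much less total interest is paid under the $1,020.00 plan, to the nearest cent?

Monthly rate r = 8.3%/12 = 0.691667% = 0.00691667.
At $970.00/mo: n = ⌈−ln(1 − rB₀/P)/ln(1+r)⌉ = 25 payments (last $631.75); total interest = total paid − $21,914.23 = $1,997.52.
At $1,020.00/mo: 24 payments (last $346.94); total interest $1,892.71.
Interest saved = $1,997.52 − $1,892.71 = $104.81.

$104.81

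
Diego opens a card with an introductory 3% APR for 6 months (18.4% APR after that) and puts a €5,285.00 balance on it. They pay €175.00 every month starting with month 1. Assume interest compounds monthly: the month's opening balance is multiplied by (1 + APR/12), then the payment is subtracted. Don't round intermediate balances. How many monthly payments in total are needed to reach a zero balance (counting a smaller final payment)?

38 payments

Promo months 1–6 at r₀ = 3%/12 = 0.0025; months 7+ at r₁ = 18.4%/12 = 0.0153333.
After month 6: iterate B ← B·(1+r₀) − €175.00 for 6 months → €4,308.19.
Then at r₁ with €175.00/mo: n₂ = −ln(1 − r₁·B/P)/ln(1+r₁) ≈ 31.15 → 32 more payments.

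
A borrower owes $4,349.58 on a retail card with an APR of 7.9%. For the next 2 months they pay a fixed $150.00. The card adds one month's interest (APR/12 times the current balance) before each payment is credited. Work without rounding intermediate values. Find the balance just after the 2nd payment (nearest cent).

Monthly rate r = 7.9%/12 = 0.658333% = 0.00658333.
Each month: B ← B·(1+r) − $150.00.
Month 1: interest $28.63; balance after payment $4,228.21.
Month 2: interest $27.84; balance after payment $4,106.05.

$4,106.05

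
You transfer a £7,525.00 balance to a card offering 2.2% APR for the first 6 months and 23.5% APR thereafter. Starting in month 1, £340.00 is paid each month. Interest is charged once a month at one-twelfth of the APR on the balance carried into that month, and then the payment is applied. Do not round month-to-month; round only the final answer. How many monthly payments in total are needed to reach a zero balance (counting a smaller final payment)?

Promo months 1–6 at r₀ = 2.2%/12 = 0.00183333; months 7+ at r₁ = 23.5%/12 = 0.0195833.
After month 6: iterate B ← B·(1+r₀) − £340.00 for 6 months → £5,558.78.
Then at r₁ with £340.00/mo: n₂ = −ln(1 − r₁·B/P)/ln(1+r₁) ≈ 19.90 → 20 more payments.

26 months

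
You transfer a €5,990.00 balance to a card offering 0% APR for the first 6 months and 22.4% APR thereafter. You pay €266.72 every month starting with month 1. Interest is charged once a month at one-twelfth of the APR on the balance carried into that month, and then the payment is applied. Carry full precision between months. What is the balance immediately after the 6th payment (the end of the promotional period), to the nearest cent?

€4,389.68

Promo months 1–6 at r₀ = 0%/12 = 0; months 7+ at r₁ = 22.4%/12 = 0.0186667.
After month 6 (no interest yet): B = €5,990.00 − 6·€266.72 = €4,389.68.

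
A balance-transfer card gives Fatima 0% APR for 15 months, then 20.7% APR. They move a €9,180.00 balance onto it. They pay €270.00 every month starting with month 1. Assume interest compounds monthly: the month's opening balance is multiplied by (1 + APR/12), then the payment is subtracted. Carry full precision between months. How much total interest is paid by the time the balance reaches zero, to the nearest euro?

€1,140

Promo months 1–15 at r₀ = 0%/12 = 0; months 16+ at r₁ = 20.7%/12 = 0.01725.
After month 15 (no interest yet): B = €9,180.00 − 15·€270.00 = €5,130.00.
Then at r₁ with €270.00/mo: n₂ = −ln(1 − r₁·B/P)/ln(1+r₁) ≈ 23.22 → 24 more payments.
Total paid = 38·€270.00 + €59.72 = €10,319.72; interest = €10,319.72 − €9,180.00 = €1,139.72.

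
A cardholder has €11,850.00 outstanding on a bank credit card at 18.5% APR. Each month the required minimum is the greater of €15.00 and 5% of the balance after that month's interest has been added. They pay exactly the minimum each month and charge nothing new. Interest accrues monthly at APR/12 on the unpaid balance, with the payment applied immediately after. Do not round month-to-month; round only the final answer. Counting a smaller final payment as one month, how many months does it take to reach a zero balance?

Monthly rate r = 18.5%/12 = 1.54167% = 0.0154167.
While 5% of the post-interest balance exceeds €15.00, each month B ← (B·(1+r))·(1 − 0.05), i.e. B shrinks by the factor (1+r)·0.95 = 0.96465.
This holds for months 1–103. Entering month 104 the balance is €290.81; 5% of the post-interest balance is now below €15.00, so the flat €15.00 minimum applies from here.
From month 104 a fixed €15.00 at rate r clears €290.81 in 24 more payments. Total: 103 + 24 = 127 months.

127 months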